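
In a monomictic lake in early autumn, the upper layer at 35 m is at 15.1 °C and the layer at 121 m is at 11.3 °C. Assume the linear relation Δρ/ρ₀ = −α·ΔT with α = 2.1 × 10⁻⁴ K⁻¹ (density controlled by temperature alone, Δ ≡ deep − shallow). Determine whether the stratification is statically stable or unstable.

ΔT = 11.3 − 15.1 = -3.8 K, so Δρ/ρ₀ = −αΔT = 7.98 × 10⁻⁴.
Δρ/ρ₀ > 0, so Δρ > 0: deeper water is denser → statically stable.

stable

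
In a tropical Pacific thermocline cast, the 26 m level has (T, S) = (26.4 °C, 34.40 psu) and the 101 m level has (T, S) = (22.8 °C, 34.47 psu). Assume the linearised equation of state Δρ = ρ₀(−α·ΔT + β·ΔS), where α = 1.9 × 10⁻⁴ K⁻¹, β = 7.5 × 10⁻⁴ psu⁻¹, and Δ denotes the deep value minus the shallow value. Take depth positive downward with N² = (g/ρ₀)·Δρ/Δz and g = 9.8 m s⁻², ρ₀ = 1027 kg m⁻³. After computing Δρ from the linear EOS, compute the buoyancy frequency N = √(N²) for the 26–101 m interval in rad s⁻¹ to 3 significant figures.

ΔT = -3.6 K, ΔS = +0.07 psu (deep − shallow).
Δρ/ρ₀ = −αΔT + βΔS = 6.84 × 10⁻⁴ + 5.25 × 10⁻⁵ = 7.365 × 10⁻⁴, so Δρ ≈ 0.7564 kg m⁻³.
N² = (g/ρ₀)·Δρ/Δz = g·(Δρ/ρ₀)/Δz = 9.8 × 7.365 × 10⁻⁴ / 75 = 9.6236 × 10⁻⁵ s⁻².
N = √(9.6236 × 10⁻⁵) = 9.8100 × 10⁻³ rad s⁻¹ ≈ 9.81 × 10⁻³ rad s⁻¹.

9.81 × 10⁻³ rad s⁻¹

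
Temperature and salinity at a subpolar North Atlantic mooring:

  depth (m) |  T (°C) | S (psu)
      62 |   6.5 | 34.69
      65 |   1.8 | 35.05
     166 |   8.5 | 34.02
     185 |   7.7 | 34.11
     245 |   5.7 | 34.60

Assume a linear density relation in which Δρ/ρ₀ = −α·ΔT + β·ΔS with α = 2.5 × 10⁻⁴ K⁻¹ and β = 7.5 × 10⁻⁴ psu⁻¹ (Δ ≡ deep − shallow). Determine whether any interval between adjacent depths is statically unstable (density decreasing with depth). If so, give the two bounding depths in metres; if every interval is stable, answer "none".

Evaluate Δρ/ρ₀ = −αΔT + βΔS across each adjacent pair:
  62–65 m: −αΔT+βΔS = −(2.5 × 10⁻⁴)(-4.7)+(7.5 × 10⁻⁴)(+0.36) = 1.4 × 10⁻³ → stable
  65–166 m: −αΔT+βΔS = −(2.5 × 10⁻⁴)(+6.7)+(7.5 × 10⁻⁴)(-1.03) = -2.4 × 10⁻³ → UNSTABLE
  166–185 m: −αΔT+βΔS = −(2.5 × 10⁻⁴)(-0.8)+(7.5 × 10⁻⁴)(+0.09) = 2.7 × 10⁻⁴ → stable
  185–245 m: −αΔT+βΔS = −(2.5 × 10⁻⁴)(-2.0)+(7.5 × 10⁻⁴)(+0.49) = 8.7 × 10⁻⁴ → stable
The 65–166 m interval has Δρ < 0: lighter water underlies denser water.

65–166 m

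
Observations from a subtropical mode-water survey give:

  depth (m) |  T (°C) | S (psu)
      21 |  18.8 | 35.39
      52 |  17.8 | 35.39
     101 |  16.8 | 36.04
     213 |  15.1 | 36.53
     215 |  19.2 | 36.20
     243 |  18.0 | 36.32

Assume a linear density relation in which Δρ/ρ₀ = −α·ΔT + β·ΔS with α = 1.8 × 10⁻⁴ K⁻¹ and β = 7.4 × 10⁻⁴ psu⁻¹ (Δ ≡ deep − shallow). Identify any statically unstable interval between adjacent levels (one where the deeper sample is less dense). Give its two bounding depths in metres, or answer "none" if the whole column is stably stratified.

213–215 m

Evaluate Δρ/ρ₀ = −αΔT + βΔS across each adjacent pair:
  21–52 m: −αΔT+βΔS = −(1.8 × 10⁻⁴)(-1.0)+(7.4 × 10⁻⁴)(+0.00) = 1.8 × 10⁻⁴ → stable
  52–101 m: −αΔT+βΔS = −(1.8 × 10⁻⁴)(-1.0)+(7.4 × 10⁻⁴)(+0.65) = 6.6 × 10⁻⁴ → stable
  101–213 m: −αΔT+βΔS = −(1.8 × 10⁻⁴)(-1.7)+(7.4 × 10⁻⁴)(+0.49) = 6.7 × 10⁻⁴ → stable
  213–215 m: −αΔT+βΔS = −(1.8 × 10⁻⁴)(+4.1)+(7.4 × 10⁻⁴)(-0.33) = -9.8 × 10⁻⁴ → UNSTABLE
  215–243 m: −αΔT+βΔS = −(1.8 × 10⁻⁴)(-1.2)+(7.4 × 10⁻⁴)(+0.12) = 3.0 × 10⁻⁴ → stable
The 213–215 m interval has Δρ < 0: lighter water underlies denser water.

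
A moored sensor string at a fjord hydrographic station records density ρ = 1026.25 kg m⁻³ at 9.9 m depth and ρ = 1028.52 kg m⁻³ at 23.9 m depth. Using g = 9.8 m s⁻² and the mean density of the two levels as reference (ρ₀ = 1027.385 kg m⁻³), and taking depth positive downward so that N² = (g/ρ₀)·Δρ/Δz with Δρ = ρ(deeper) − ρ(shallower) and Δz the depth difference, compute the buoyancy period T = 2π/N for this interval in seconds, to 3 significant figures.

Δρ = 1028.52 − 1026.25 = 2.27 kg m⁻³ over Δz = 23.9 − 9.9 = 14 m.
N² = (9.8/1027.385) × (2.27/14) = 1.5466 × 10⁻³ s⁻².
N = √(1.5466 × 10⁻³) = 0.039327 rad s⁻¹, so T = 2π/N = 159.77 s ≈ 160 s.

160 s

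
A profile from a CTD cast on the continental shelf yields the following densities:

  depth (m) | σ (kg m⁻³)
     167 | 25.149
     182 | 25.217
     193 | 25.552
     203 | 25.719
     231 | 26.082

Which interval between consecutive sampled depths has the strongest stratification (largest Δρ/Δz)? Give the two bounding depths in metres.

Compute the density gradient over each adjacent pair:
  167–182 m: Δρ/Δz = 0.068/15 = 4.5 × 10⁻³ kg m⁻⁴
  182–193 m: Δρ/Δz = 0.335/11 = 0.030 kg m⁻⁴
  193–203 m: Δρ/Δz = 0.167/10 = 0.017 kg m⁻⁴
  203–231 m: Δρ/Δz = 0.363/28 = 0.013 kg m⁻⁴
The largest gradient is in the 182–193 m interval — the pycnocline.

182–193 m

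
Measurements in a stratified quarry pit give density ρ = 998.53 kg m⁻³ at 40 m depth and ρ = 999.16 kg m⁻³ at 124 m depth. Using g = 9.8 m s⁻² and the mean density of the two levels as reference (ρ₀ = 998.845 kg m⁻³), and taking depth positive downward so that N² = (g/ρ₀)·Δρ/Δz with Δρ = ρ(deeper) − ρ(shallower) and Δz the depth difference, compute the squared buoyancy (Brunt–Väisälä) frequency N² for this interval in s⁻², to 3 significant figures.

Δρ = 999.16 − 998.53 = 0.63 kg m⁻³ over Δz = 124 − 40 = 84 m.
N² = (9.8/998.845) × (0.63/84) = 7.3585 × 10⁻⁵ s⁻² ≈ 7.36 × 10⁻⁵ s⁻².

7.36 × 10⁻⁵ s⁻²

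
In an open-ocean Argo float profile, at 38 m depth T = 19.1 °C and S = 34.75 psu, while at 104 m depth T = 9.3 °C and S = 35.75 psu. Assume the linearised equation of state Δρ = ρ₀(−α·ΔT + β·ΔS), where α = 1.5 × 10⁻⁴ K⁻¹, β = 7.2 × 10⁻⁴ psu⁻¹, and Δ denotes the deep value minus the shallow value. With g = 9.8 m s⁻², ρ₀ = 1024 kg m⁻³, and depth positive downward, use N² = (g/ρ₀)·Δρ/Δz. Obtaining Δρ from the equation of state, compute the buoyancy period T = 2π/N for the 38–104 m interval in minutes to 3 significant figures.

5.81 min

ΔT = -9.8 K, ΔS = +1.00 psu (deep − shallow).
Δρ/ρ₀ = −αΔT + βΔS = 1.47 × 10⁻³ + 7.20 × 10⁻⁴ = 2.19 × 10⁻³, so Δρ ≈ 2.243 kg m⁻³.
N² = (g/ρ₀)·Δρ/Δz = g·(Δρ/ρ₀)/Δz = 9.8 × 2.19 × 10⁻³ / 66 = 3.2518 × 10⁻⁴ s⁻².
N = √(3.2518 × 10⁻⁴) = 0.018033 rad s⁻¹ → T = 2π/N = 348.43 s = 5.8072 min ≈ 5.81 min.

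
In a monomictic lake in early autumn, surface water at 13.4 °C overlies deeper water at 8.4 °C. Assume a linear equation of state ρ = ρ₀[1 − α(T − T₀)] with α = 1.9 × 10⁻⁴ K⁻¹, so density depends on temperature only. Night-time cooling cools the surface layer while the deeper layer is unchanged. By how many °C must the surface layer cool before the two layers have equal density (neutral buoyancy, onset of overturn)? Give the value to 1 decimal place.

With temperature the only control, equal density requires T_surf′ = T_deep.
T_surf′ = 8.4 °C.
Cooling required: 13.4 − 8.4 = 5.0 °C.

5.0 °C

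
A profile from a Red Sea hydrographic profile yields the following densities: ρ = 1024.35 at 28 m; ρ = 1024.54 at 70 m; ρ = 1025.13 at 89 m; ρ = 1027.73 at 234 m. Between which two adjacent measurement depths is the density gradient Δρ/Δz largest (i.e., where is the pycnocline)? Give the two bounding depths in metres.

Compute the density gradient over each adjacent pair:
  28–70 m: Δρ/Δz = 0.19/42 = 4.5 × 10⁻³ kg m⁻⁴
  70–89 m: Δρ/Δz = 0.59/19 = 0.031 kg m⁻⁴
  89–234 m: Δρ/Δz = 2.60/145 = 0.018 kg m⁻⁴
The largest gradient is in the 70–89 m interval — the pycnocline.

70–89 m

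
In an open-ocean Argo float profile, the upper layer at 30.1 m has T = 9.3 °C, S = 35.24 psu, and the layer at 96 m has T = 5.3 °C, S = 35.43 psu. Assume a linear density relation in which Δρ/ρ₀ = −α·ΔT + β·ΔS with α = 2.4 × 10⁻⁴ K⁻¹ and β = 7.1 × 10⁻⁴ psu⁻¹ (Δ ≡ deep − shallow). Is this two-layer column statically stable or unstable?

stable

ΔT = 5.3 − 9.3 = -4.0 K and ΔS = 35.43 − 35.24 = +0.19 psu (deep − shallow).
−αΔT = 9.60 × 10⁻⁴; βΔS = 1.349 × 10⁻⁴; sum Δρ/ρ₀ = 1.0949 × 10⁻³.
Δρ/ρ₀ > 0, so Δρ > 0: deeper water is denser → statically stable.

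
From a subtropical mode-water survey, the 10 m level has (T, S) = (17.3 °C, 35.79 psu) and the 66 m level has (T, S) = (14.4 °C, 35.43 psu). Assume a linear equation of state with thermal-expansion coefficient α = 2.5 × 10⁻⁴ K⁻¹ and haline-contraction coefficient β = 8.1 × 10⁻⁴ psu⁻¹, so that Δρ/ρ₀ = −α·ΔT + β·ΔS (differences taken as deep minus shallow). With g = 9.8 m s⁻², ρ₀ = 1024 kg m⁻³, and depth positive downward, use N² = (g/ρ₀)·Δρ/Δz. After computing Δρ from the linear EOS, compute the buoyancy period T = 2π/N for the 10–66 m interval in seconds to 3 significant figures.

721 s

ΔT = -2.9 K, ΔS = -0.36 psu (deep − shallow).
Δρ/ρ₀ = −αΔT + βΔS = 7.25 × 10⁻⁴ − 2.916 × 10⁻⁴ = 4.334 × 10⁻⁴, so Δρ ≈ 0.4438 kg m⁻³.
N² = (g/ρ₀)·Δρ/Δz = g·(Δρ/ρ₀)/Δz = 9.8 × 4.334 × 10⁻⁴ / 56 = 7.5845 × 10⁻⁵ s⁻².
N = √(7.5845 × 10⁻⁵) = 8.7089 × 10⁻³ rad s⁻¹ → T = 2π/N = 721.47 s ≈ 721 s.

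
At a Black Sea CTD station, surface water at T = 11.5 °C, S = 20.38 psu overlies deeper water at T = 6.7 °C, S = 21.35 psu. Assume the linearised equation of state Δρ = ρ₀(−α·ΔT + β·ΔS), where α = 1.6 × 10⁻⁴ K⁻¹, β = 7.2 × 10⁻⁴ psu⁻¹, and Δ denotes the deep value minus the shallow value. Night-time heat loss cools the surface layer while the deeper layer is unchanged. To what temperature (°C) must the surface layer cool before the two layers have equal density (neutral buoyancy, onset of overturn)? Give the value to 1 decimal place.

Neutral buoyancy requires Δρ = 0, i.e. −α(T_deep − T_surf′) + β(S_deep − S_surf) = 0.
T_surf′ = T_deep − (β/α)·ΔS = 6.7 − (7.2 × 10⁻⁴/1.6 × 10⁻⁴)·(+0.97) = 2.335 °C.
Cooling required: 11.5 − (2.335) = 9.165 °C.

2.3 °C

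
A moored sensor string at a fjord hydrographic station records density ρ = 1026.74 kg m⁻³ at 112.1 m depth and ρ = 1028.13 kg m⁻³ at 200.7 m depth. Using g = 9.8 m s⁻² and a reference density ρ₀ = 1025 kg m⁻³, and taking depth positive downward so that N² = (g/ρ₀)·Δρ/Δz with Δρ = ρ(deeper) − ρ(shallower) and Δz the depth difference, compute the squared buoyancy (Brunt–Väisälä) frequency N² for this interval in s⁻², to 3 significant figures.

1.50 × 10⁻⁴ s⁻²

Δρ = 1028.13 − 1026.74 = 1.39 kg m⁻³ over Δz = 200.7 − 112.1 = 88.6 m.
N² = (9.8/1025) × (1.39/88.6) = 1.5000 × 10⁻⁴ s⁻² ≈ 1.50 × 10⁻⁴ s⁻².
N² > 0, so the interval is statically stable.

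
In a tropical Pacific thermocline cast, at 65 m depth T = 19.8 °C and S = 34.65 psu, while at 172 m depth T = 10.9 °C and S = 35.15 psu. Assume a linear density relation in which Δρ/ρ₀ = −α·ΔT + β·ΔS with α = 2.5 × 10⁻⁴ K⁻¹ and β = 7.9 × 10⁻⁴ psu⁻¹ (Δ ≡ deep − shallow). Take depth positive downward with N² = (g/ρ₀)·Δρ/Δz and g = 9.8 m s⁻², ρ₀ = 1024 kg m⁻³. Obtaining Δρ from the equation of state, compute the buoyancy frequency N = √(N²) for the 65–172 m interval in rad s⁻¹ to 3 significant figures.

ΔT = -8.9 K, ΔS = +0.50 psu (deep − shallow).
Δρ/ρ₀ = −αΔT + βΔS = 2.225 × 10⁻³ + 3.95 × 10⁻⁴ = 2.62 × 10⁻³, so Δρ ≈ 2.683 kg m⁻³.
N² = (g/ρ₀)·Δρ/Δz = g·(Δρ/ρ₀)/Δz = 9.8 × 2.62 × 10⁻³ / 107 = 2.3996 × 10⁻⁴ s⁻².
N = √(2.3996 × 10⁻⁴) = 0.015491 rad s⁻¹ ≈ 0.0155 rad s⁻¹.

0.0155 rad s⁻¹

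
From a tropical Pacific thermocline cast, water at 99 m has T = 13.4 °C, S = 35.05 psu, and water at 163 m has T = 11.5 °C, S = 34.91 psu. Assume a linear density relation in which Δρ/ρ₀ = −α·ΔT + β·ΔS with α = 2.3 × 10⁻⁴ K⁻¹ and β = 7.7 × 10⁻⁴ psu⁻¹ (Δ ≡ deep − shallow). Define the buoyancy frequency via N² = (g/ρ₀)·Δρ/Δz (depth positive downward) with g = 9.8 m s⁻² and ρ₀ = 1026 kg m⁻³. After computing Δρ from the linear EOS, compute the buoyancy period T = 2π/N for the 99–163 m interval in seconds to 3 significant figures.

ΔT = -1.9 K, ΔS = -0.14 psu (deep − shallow).
Δρ/ρ₀ = −αΔT + βΔS = 4.37 × 10⁻⁴ − 1.078 × 10⁻⁴ = 3.292 × 10⁻⁴, so Δρ ≈ 0.3378 kg m⁻³.
N² = (g/ρ₀)·Δρ/Δz = g·(Δρ/ρ₀)/Δz = 9.8 × 3.292 × 10⁻⁴ / 64 = 5.0409 × 10⁻⁵ s⁻².
N = √(5.0409 × 10⁻⁵) = 7.0999 × 10⁻³ rad s⁻¹ → T = 2π/N = 884.97 s ≈ 885 s.

885 s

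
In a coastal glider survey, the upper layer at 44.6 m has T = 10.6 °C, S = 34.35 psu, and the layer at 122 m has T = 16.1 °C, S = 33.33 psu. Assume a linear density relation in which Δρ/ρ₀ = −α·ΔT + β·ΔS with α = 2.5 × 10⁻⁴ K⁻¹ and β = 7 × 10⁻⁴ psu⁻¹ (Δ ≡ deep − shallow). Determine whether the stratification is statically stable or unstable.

unstable

ΔT = 16.1 − 10.6 = +5.5 K and ΔS = 33.33 − 34.35 = -1.02 psu (deep − shallow).
−αΔT = -1.375 × 10⁻³; βΔS = -7.14 × 10⁻⁴; sum Δρ/ρ₀ = -2.089 × 10⁻³.
Δρ/ρ₀ < 0, so Δρ < 0: deeper water is lighter → statically unstable; the column would overturn.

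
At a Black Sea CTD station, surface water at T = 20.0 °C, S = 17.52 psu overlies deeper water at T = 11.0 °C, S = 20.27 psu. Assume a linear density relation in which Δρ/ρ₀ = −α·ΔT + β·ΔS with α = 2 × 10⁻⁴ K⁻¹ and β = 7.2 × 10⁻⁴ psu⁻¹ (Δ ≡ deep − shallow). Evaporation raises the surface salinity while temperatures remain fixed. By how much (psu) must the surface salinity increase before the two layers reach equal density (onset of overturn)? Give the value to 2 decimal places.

5.25 psu

Neutral buoyancy requires −α(T_deep − T_surf) + β(S_deep − S_surf′) = 0.
S_surf′ = S_deep − (α/β)·ΔT = 20.27 − (2 × 10⁻⁴/7.2 × 10⁻⁴)·(-9.0) = 22.7700 psu.
Increase required: 22.7700 − 17.52 = 5.2500 psu.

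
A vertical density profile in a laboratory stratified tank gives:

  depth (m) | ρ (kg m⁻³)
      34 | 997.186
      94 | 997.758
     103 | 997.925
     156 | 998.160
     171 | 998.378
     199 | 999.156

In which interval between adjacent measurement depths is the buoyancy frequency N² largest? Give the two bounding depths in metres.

Compute the density gradient over each adjacent pair:
  34–94 m: Δρ/Δz = 0.572/60 = 9.5 × 10⁻³ kg m⁻⁴
  94–103 m: Δρ/Δz = 0.167/9 = 0.019 kg m⁻⁴
  103–156 m: Δρ/Δz = 0.235/53 = 4.4 × 10⁻³ kg m⁻⁴
  156–171 m: Δρ/Δz = 0.218/15 = 0.015 kg m⁻⁴
  171–199 m: Δρ/Δz = 0.778/28 = 0.028 kg m⁻⁴
The largest gradient is in the 171–199 m interval — the pycnocline.

171–199 m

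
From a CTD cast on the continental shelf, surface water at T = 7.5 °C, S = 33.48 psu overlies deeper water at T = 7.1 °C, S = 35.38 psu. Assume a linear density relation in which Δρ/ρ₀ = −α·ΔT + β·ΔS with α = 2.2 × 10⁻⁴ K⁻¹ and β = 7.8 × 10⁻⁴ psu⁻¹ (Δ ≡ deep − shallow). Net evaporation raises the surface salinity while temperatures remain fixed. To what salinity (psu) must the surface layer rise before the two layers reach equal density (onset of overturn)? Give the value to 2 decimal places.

35.49 psu

Neutral buoyancy requires −α(T_deep − T_surf) + β(S_deep − S_surf′) = 0.
S_surf′ = S_deep − (α/β)·ΔT = 35.38 − (2.2 × 10⁻⁴/7.8 × 10⁻⁴)·(-0.4) = 35.4928 psu.
Increase required: 35.4928 − 33.48 = 2.0128 psu.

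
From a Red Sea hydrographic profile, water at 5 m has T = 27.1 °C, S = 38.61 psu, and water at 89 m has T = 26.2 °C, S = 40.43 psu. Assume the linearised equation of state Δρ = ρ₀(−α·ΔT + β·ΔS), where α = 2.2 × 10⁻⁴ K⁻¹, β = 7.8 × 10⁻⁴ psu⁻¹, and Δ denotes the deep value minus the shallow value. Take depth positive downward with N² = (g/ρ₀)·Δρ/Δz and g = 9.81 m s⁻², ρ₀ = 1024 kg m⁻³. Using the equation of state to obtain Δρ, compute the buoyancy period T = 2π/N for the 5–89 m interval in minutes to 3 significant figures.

ΔT = -0.9 K, ΔS = +1.82 psu (deep − shallow).
Δρ/ρ₀ = −αΔT + βΔS = 1.98 × 10⁻⁴ + 1.4196 × 10⁻³ = 1.6176 × 10⁻³, so Δρ ≈ 1.656 kg m⁻³.
N² = (g/ρ₀)·Δρ/Δz = g·(Δρ/ρ₀)/Δz = 9.81 × 1.6176 × 10⁻³ / 84 = 1.8891 × 10⁻⁴ s⁻².
N = √(1.8891 × 10⁻⁴) = 0.013744 rad s⁻¹ → T = 2π/N = 457.16 s = 7.6193 min ≈ 7.62 min.

7.62 min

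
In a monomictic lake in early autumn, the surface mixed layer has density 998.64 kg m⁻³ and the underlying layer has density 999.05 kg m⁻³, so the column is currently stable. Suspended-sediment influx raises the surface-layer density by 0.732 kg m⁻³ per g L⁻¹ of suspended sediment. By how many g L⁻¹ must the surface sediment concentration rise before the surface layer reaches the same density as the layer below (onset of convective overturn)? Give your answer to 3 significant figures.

Density deficit of the surface layer: 999.05 − 998.64 = 0.41 kg m⁻³.
Required change = 0.41 / 0.732 = 0.560 g L⁻¹.

0.560 g L⁻¹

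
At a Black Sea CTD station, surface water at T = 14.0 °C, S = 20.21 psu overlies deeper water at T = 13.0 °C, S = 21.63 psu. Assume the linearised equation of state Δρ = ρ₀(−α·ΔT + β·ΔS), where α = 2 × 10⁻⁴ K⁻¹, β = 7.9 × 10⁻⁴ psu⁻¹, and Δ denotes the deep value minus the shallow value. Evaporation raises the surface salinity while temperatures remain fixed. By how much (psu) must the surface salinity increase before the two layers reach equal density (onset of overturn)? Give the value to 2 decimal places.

1.67 psu

Neutral buoyancy requires −α(T_deep − T_surf) + β(S_deep − S_surf′) = 0.
S_surf′ = S_deep − (α/β)·ΔT = 21.63 − (2 × 10⁻⁴/7.9 × 10⁻⁴)·(-1.0) = 21.8832 psu.
Increase required: 21.8832 − 20.21 = 1.6732 psu.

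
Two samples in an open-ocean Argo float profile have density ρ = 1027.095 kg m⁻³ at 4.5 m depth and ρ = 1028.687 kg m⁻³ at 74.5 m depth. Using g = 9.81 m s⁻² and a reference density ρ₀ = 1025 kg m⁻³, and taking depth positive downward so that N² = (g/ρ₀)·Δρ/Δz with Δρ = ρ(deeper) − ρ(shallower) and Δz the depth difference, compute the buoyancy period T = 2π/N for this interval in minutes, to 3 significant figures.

Δρ = 1028.687 − 1027.095 = 1.592 kg m⁻³ over Δz = 74.5 − 4.5 = 70 m.
N² = (9.81/1025) × (1.592/70) = 2.1767 × 10⁻⁴ s⁻².
N = √(2.1767 × 10⁻⁴) = 0.014754 rad s⁻¹, so T = 2π/N = 425.86 s = 7.0977 min ≈ 7.10 min.
N² > 0, so the interval is statically stable.

7.10 min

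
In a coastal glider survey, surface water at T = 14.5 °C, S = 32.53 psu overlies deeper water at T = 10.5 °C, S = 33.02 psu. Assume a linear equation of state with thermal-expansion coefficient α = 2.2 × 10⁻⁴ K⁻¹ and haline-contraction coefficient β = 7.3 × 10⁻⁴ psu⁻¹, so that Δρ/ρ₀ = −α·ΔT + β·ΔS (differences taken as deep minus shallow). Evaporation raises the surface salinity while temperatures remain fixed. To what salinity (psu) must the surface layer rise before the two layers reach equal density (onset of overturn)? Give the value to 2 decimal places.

Neutral buoyancy requires −α(T_deep − T_surf) + β(S_deep − S_surf′) = 0.
S_surf′ = S_deep − (α/β)·ΔT = 33.02 − (2.2 × 10⁻⁴/7.3 × 10⁻⁴)·(-4.0) = 34.2255 psu.
Increase required: 34.2255 − 32.53 = 1.6955 psu.

34.23 psu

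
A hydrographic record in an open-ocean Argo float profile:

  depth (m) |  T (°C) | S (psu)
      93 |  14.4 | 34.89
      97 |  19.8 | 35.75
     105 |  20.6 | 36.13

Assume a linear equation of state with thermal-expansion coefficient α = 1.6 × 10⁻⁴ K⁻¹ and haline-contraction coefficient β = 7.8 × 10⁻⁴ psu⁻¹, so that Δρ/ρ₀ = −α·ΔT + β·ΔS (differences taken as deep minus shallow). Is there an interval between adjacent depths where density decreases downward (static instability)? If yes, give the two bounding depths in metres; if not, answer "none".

93–97 m

Evaluate Δρ/ρ₀ = −αΔT + βΔS across each adjacent pair:
  93–97 m: −αΔT+βΔS = −(1.6 × 10⁻⁴)(+5.4)+(7.8 × 10⁻⁴)(+0.86) = -1.9 × 10⁻⁴ → UNSTABLE
  97–105 m: −αΔT+βΔS = −(1.6 × 10⁻⁴)(+0.8)+(7.8 × 10⁻⁴)(+0.38) = 1.7 × 10⁻⁴ → stable
The 93–97 m interval has Δρ < 0: lighter water underlies denser water.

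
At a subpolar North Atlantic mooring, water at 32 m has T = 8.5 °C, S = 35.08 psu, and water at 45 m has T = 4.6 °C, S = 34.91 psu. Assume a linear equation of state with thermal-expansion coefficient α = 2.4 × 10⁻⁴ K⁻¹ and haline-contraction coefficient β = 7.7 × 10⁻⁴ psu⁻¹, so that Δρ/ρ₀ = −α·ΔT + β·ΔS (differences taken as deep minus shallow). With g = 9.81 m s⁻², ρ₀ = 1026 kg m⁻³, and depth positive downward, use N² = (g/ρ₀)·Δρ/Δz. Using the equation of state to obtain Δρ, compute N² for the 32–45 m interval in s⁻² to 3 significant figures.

6.08 × 10⁻⁴ s⁻²

ΔT = -3.9 K, ΔS = -0.17 psu (deep − shallow).
Δρ/ρ₀ = −αΔT + βΔS = 9.36 × 10⁻⁴ − 1.309 × 10⁻⁴ = 8.051 × 10⁻⁴, so Δρ ≈ 0.8260 kg m⁻³.
N² = (g/ρ₀)·Δρ/Δz = g·(Δρ/ρ₀)/Δz = 9.81 × 8.051 × 10⁻⁴ / 13 = 6.0754 × 10⁻⁴ s⁻² ≈ 6.08 × 10⁻⁴ s⁻².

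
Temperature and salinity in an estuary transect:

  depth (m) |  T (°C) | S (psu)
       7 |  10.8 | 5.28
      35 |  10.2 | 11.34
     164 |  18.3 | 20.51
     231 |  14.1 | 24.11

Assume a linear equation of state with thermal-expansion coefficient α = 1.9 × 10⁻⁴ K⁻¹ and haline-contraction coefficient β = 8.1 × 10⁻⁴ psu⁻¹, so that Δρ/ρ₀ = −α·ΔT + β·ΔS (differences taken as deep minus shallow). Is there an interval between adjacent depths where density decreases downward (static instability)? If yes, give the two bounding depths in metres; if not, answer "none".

none

Evaluate Δρ/ρ₀ = −αΔT + βΔS across each adjacent pair:
  7–35 m: −αΔT+βΔS = −(1.9 × 10⁻⁴)(-0.6)+(8.1 × 10⁻⁴)(+6.06) = 5.0 × 10⁻³ → stable
  35–164 m: −αΔT+βΔS = −(1.9 × 10⁻⁴)(+8.1)+(8.1 × 10⁻⁴)(+9.17) = 5.9 × 10⁻³ → stable
  164–231 m: −αΔT+βΔS = −(1.9 × 10⁻⁴)(-4.2)+(8.1 × 10⁻⁴)(+3.60) = 3.7 × 10⁻³ → stable
Every interval has Δρ > 0: the column is stably stratified throughout.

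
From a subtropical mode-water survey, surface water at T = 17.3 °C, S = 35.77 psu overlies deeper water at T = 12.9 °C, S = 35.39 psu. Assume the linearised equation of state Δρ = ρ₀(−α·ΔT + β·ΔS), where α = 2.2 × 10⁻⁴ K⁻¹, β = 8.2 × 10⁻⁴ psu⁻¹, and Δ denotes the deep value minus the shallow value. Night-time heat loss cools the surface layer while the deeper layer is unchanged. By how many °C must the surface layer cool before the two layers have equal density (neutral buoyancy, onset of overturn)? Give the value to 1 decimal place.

3.0 °C

Neutral buoyancy requires Δρ = 0, i.e. −α(T_deep − T_surf′) + β(S_deep − S_surf) = 0.
T_surf′ = T_deep − (β/α)·ΔS = 12.9 − (8.2 × 10⁻⁴/2.2 × 10⁻⁴)·(-0.38) = 14.316 °C.
Cooling required: 17.3 − (14.316) = 2.984 °C.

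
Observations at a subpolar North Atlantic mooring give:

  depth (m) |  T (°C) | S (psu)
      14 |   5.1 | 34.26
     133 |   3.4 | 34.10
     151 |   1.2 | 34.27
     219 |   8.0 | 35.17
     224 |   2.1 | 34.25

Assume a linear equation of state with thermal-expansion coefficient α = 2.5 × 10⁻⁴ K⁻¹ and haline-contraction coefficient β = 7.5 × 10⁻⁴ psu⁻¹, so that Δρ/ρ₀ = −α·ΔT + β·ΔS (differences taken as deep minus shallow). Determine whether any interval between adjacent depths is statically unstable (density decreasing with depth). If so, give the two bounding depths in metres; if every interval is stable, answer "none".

151–219 m

Evaluate Δρ/ρ₀ = −αΔT + βΔS across each adjacent pair:
  14–133 m: −αΔT+βΔS = −(2.5 × 10⁻⁴)(-1.7)+(7.5 × 10⁻⁴)(-0.16) = 3.0 × 10⁻⁴ → stable
  133–151 m: −αΔT+βΔS = −(2.5 × 10⁻⁴)(-2.2)+(7.5 × 10⁻⁴)(+0.17) = 6.8 × 10⁻⁴ → stable
  151–219 m: −αΔT+βΔS = −(2.5 × 10⁻⁴)(+6.8)+(7.5 × 10⁻⁴)(+0.90) = -1.0 × 10⁻³ → UNSTABLE
  219–224 m: −αΔT+βΔS = −(2.5 × 10⁻⁴)(-5.9)+(7.5 × 10⁻⁴)(-0.92) = 7.9 × 10⁻⁴ → stable
The 151–219 m interval has Δρ < 0: lighter water underlies denser water.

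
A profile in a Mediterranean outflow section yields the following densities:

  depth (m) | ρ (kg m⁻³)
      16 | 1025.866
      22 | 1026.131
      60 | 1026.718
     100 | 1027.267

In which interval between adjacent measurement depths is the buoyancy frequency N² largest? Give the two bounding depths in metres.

16–22 m

Compute the density gradient over each adjacent pair:
  16–22 m: Δρ/Δz = 0.265/6 = 0.044 kg m⁻⁴
  22–60 m: Δρ/Δz = 0.587/38 = 0.015 kg m⁻⁴
  60–100 m: Δρ/Δz = 0.549/40 = 0.014 kg m⁻⁴
The largest gradient is in the 16–22 m interval — the pycnocline.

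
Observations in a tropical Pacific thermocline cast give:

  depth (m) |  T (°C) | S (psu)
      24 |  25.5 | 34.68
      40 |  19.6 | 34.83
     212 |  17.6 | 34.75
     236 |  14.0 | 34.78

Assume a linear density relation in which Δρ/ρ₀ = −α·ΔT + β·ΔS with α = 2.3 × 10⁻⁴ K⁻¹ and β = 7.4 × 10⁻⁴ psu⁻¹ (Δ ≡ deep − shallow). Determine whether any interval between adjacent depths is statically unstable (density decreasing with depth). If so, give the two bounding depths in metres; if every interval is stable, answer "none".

Evaluate Δρ/ρ₀ = −αΔT + βΔS across each adjacent pair:
  24–40 m: −αΔT+βΔS = −(2.3 × 10⁻⁴)(-5.9)+(7.4 × 10⁻⁴)(+0.15) = 1.5 × 10⁻³ → stable
  40–212 m: −αΔT+βΔS = −(2.3 × 10⁻⁴)(-2.0)+(7.4 × 10⁻⁴)(-0.08) = 4.0 × 10⁻⁴ → stable
  212–236 m: −αΔT+βΔS = −(2.3 × 10⁻⁴)(-3.6)+(7.4 × 10⁻⁴)(+0.03) = 8.5 × 10⁻⁴ → stable
Every interval has Δρ > 0: the column is stably stratified throughout.

none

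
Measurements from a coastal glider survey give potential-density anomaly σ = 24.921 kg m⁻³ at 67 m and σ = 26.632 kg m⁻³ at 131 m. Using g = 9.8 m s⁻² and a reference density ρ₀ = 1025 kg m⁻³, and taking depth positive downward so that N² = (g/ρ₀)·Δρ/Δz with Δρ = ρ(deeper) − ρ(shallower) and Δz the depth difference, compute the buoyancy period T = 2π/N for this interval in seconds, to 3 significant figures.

393 s

Δρ = 1026.632 − 1024.921 = 1.711 kg m⁻³ over Δz = 131 − 67 = 64 m.
N² = (9.8/1025) × (1.711/64) = 2.5561 × 10⁻⁴ s⁻².
N = √(2.5561 × 10⁻⁴) = 0.015988 rad s⁻¹, so T = 2π/N = 392.99 s ≈ 393 s.
N² > 0, so the interval is statically stable.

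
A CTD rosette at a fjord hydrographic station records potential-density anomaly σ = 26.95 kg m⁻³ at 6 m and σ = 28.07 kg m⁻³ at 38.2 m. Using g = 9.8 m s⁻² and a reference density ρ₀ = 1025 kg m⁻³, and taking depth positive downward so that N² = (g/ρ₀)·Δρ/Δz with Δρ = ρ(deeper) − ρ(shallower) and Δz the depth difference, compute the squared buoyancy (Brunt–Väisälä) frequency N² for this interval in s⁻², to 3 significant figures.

Δρ = 1028.07 − 1026.95 = 1.12 kg m⁻³ over Δz = 38.2 − 6 = 32.2 m.
N² = (9.8/1025) × (1.12/32.2) = 3.3256 × 10⁻⁴ s⁻² ≈ 3.33 × 10⁻⁴ s⁻².

3.33 × 10⁻⁴ s⁻²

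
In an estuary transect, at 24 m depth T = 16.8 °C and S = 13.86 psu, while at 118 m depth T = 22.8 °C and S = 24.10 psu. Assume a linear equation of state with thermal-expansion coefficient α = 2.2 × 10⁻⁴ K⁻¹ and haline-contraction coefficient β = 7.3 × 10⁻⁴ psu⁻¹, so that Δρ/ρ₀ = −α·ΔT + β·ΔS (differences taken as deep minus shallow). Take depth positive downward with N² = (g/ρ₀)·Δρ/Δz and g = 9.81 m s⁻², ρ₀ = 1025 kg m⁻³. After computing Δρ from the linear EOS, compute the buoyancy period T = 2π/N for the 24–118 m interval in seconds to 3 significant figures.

ΔT = +6.0 K, ΔS = +10.24 psu (deep − shallow).
Δρ/ρ₀ = −αΔT + βΔS = -1.32 × 10⁻³ + 7.4752 × 10⁻³ = 6.1552 × 10⁻³, so Δρ ≈ 6.309 kg m⁻³.
N² = (g/ρ₀)·Δρ/Δz = g·(Δρ/ρ₀)/Δz = 9.81 × 6.1552 × 10⁻³ / 94 = 6.4237 × 10⁻⁴ s⁻².
N = √(6.4237 × 10⁻⁴) = 0.025345 rad s⁻¹ → T = 2π/N = 247.91 s ≈ 248 s.

248 s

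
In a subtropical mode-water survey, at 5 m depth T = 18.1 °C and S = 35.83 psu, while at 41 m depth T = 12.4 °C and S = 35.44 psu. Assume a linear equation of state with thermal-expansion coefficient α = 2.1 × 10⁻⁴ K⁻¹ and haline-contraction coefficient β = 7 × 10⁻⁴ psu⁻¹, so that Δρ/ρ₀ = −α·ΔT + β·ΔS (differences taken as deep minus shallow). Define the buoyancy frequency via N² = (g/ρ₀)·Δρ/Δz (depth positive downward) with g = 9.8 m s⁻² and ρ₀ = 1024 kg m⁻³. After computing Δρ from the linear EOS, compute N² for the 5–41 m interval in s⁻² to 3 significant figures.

2.52 × 10⁻⁴ s⁻²

ΔT = -5.7 K, ΔS = -0.39 psu (deep − shallow).
Δρ/ρ₀ = −αΔT + βΔS = 1.197 × 10⁻³ − 2.73 × 10⁻⁴ = 9.24 × 10⁻⁴, so Δρ ≈ 0.9462 kg m⁻³.
N² = (g/ρ₀)·Δρ/Δz = g·(Δρ/ρ₀)/Δz = 9.8 × 9.24 × 10⁻⁴ / 36 = 2.5153 × 10⁻⁴ s⁻² ≈ 2.52 × 10⁻⁴ s⁻².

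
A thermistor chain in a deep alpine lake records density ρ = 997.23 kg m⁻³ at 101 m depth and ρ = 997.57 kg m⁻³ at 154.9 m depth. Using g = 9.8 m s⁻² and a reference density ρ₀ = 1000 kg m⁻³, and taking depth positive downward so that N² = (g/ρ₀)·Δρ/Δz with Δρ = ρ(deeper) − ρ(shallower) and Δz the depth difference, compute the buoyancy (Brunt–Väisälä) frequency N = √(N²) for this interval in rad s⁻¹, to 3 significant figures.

7.86 × 10⁻³ rad s⁻¹

Δρ = 997.57 − 997.23 = 0.34 kg m⁻³ over Δz = 154.9 − 101 = 53.9 m.
N² = (9.8/1000) × (0.34/53.9) = 6.1818 × 10⁻⁵ s⁻².
N = √(6.1818 × 10⁻⁵) = 7.8624 × 10⁻³ rad s⁻¹ ≈ 7.86 × 10⁻³ rad s⁻¹.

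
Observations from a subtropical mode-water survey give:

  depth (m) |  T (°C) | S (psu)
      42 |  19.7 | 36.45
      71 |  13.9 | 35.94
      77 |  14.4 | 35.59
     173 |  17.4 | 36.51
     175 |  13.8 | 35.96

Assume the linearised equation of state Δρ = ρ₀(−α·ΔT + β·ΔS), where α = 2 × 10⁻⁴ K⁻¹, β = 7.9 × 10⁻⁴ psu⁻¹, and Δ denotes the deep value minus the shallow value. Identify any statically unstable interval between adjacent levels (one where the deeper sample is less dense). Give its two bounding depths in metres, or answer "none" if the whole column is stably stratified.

71–77 m

Evaluate Δρ/ρ₀ = −αΔT + βΔS across each adjacent pair:
  42–71 m: −αΔT+βΔS = −(2 × 10⁻⁴)(-5.8)+(7.9 × 10⁻⁴)(-0.51) = 7.6 × 10⁻⁴ → stable
  71–77 m: −αΔT+βΔS = −(2 × 10⁻⁴)(+0.5)+(7.9 × 10⁻⁴)(-0.35) = -3.8 × 10⁻⁴ → UNSTABLE
  77–173 m: −αΔT+βΔS = −(2 × 10⁻⁴)(+3.0)+(7.9 × 10⁻⁴)(+0.92) = 1.3 × 10⁻⁴ → stable
  173–175 m: −αΔT+βΔS = −(2 × 10⁻⁴)(-3.6)+(7.9 × 10⁻⁴)(-0.55) = 2.9 × 10⁻⁴ → stable
The 71–77 m interval has Δρ < 0: lighter water underlies denser water.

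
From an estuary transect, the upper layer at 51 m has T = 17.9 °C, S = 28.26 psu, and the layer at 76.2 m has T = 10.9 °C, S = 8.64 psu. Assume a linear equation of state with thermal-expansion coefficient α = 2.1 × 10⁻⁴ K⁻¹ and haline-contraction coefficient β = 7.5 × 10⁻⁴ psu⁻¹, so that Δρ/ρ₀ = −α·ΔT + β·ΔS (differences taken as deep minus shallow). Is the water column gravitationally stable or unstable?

ΔT = 10.9 − 17.9 = -7.0 K and ΔS = 8.64 − 28.26 = -19.62 psu (deep − shallow).
−αΔT = 1.47 × 10⁻³; βΔS = -0.014715; sum Δρ/ρ₀ = -0.013245.
Δρ/ρ₀ < 0, so Δρ < 0: deeper water is lighter → statically unstable; the column would overturn.

unstable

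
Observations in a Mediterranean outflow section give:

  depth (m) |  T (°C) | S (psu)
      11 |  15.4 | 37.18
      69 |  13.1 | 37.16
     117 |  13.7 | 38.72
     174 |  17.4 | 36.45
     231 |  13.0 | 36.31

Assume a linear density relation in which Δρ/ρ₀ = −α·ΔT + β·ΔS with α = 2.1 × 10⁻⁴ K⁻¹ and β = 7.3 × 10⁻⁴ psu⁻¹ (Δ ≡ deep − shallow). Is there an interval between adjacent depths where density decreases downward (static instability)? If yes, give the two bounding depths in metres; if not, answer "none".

117–174 m

Evaluate Δρ/ρ₀ = −αΔT + βΔS across each adjacent pair:
  11–69 m: −αΔT+βΔS = −(2.1 × 10⁻⁴)(-2.3)+(7.3 × 10⁻⁴)(-0.02) = 4.7 × 10⁻⁴ → stable
  69–117 m: −αΔT+βΔS = −(2.1 × 10⁻⁴)(+0.6)+(7.3 × 10⁻⁴)(+1.56) = 1.0 × 10⁻³ → stable
  117–174 m: −αΔT+βΔS = −(2.1 × 10⁻⁴)(+3.7)+(7.3 × 10⁻⁴)(-2.27) = -2.4 × 10⁻³ → UNSTABLE
  174–231 m: −αΔT+βΔS = −(2.1 × 10⁻⁴)(-4.4)+(7.3 × 10⁻⁴)(-0.14) = 8.2 × 10⁻⁴ → stable
The 117–174 m interval has Δρ < 0: lighter water underlies denser water.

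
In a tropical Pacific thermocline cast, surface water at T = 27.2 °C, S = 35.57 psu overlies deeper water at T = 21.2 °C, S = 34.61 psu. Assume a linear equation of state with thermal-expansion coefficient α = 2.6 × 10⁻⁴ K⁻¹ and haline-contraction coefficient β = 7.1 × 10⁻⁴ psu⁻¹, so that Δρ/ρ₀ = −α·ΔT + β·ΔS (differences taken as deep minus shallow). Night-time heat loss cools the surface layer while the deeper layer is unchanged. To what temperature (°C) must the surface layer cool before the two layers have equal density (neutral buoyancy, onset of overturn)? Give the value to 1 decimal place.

23.8 °C

Neutral buoyancy requires Δρ = 0, i.e. −α(T_deep − T_surf′) + β(S_deep − S_surf) = 0.
T_surf′ = T_deep − (β/α)·ΔS = 21.2 − (7.1 × 10⁻⁴/2.6 × 10⁻⁴)·(-0.96) = 23.822 °C.
Cooling required: 27.2 − (23.822) = 3.378 °C.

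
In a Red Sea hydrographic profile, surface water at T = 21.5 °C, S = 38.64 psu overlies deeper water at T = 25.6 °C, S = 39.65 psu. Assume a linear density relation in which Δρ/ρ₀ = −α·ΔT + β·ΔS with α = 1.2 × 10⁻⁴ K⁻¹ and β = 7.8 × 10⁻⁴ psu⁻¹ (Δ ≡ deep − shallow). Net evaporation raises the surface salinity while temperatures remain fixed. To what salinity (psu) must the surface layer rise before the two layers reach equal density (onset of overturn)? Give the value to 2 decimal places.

39.02 psu

Neutral buoyancy requires −α(T_deep − T_surf) + β(S_deep − S_surf′) = 0.
S_surf′ = S_deep − (α/β)·ΔT = 39.65 − (1.2 × 10⁻⁴/7.8 × 10⁻⁴)·(+4.1) = 39.0192 psu.
Increase required: 39.0192 − 38.64 = 0.3792 psu.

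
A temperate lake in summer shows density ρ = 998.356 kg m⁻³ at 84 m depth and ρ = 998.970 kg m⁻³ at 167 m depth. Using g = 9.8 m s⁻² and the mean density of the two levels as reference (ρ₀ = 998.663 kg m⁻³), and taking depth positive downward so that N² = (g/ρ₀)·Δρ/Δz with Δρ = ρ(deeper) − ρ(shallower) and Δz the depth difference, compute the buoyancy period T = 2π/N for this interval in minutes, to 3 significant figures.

Δρ = 998.970 − 998.356 = 0.614 kg m⁻³ over Δz = 167 − 84 = 83 m.
N² = (9.8/998.663) × (0.614/83) = 7.2593 × 10⁻⁵ s⁻².
N = √(7.2593 × 10⁻⁵) = 8.5202 × 10⁻³ rad s⁻¹, so T = 2π/N = 737.45 s = 12.291 min ≈ 12.3 min.

12.3 min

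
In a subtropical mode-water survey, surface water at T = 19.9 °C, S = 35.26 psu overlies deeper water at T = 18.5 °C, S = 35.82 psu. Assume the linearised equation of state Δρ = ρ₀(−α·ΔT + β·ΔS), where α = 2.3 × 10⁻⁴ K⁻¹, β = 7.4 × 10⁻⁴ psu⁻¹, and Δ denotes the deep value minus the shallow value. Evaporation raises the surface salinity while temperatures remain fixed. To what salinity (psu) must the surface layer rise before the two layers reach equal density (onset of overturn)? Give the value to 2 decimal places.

Neutral buoyancy requires −α(T_deep − T_surf) + β(S_deep − S_surf′) = 0.
S_surf′ = S_deep − (α/β)·ΔT = 35.82 − (2.3 × 10⁻⁴/7.4 × 10⁻⁴)·(-1.4) = 36.2551 psu.
Increase required: 36.2551 − 35.26 = 0.9951 psu.

36.26 psu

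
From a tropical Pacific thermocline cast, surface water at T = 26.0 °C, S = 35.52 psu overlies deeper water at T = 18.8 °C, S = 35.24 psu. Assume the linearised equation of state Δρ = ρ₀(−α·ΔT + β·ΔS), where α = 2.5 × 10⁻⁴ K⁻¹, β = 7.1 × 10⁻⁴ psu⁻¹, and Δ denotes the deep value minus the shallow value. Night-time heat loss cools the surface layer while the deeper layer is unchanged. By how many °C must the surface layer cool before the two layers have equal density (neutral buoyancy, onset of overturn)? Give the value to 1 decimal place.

6.4 °C

Neutral buoyancy requires Δρ = 0, i.e. −α(T_deep − T_surf′) + β(S_deep − S_surf) = 0.
T_surf′ = T_deep − (β/α)·ΔS = 18.8 − (7.1 × 10⁻⁴/2.5 × 10⁻⁴)·(-0.28) = 19.595 °C.
Cooling required: 26.0 − (19.595) = 6.405 °C.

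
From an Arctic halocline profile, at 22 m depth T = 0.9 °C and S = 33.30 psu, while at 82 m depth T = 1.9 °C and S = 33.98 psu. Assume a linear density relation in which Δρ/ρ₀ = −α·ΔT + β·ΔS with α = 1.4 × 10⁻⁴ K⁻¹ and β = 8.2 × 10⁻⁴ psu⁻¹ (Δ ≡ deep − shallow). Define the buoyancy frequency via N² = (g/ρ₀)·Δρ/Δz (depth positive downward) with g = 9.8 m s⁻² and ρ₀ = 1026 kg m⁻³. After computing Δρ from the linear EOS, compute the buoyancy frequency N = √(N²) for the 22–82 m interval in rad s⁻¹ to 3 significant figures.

ΔT = +1.0 K, ΔS = +0.68 psu (deep − shallow).
Δρ/ρ₀ = −αΔT + βΔS = -1.40 × 10⁻⁴ + 5.576 × 10⁻⁴ = 4.176 × 10⁻⁴, so Δρ ≈ 0.4285 kg m⁻³.
N² = (g/ρ₀)·Δρ/Δz = g·(Δρ/ρ₀)/Δz = 9.8 × 4.176 × 10⁻⁴ / 60 = 6.8208 × 10⁻⁵ s⁻².
N = √(6.8208 × 10⁻⁵) = 8.2588 × 10⁻³ rad s⁻¹ ≈ 8.26 × 10⁻³ rad s⁻¹.

8.26 × 10⁻³ rad s⁻¹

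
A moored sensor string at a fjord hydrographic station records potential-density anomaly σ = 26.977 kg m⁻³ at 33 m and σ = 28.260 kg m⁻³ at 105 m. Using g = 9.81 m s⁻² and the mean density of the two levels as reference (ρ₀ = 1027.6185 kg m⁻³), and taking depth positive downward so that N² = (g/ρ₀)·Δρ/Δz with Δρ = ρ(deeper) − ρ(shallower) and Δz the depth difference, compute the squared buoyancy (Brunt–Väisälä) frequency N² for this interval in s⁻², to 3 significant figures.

1.70 × 10⁻⁴ s⁻²

Δρ = 1028.260 − 1026.977 = 1.283 kg m⁻³ over Δz = 105 − 33 = 72 m.
N² = (9.81/1027.6185) × (1.283/72) = 1.7011 × 10⁻⁴ s⁻² ≈ 1.70 × 10⁻⁴ s⁻².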